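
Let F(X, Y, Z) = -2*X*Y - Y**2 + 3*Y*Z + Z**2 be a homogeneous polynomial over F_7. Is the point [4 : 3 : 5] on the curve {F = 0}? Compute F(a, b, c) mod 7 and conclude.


F(4,3,5) ≡ 2 (mod 7); P is NOT on the curve.

Evaluate F(4, 3, 5) term-by-term (mod 7).
  -2*X*Y ↦ -2·4·3·1 = -24
  -Y**2 ↦ -1·1·9·1 = -9
  3*Y*Z ↦ 3·1·3·5 = 45
  Z**2 ↦ 1·1·1·25 = 25
Sum: F(4, 3, 5) = (-24) + (-9) + (45) + (25) = 37.
Reducing mod 7: 37 ≡ 2 (mod 7).
Since F(a, b, c) ≡ 2 ≠ 0 (mod 7), P does NOT lie on the curve.


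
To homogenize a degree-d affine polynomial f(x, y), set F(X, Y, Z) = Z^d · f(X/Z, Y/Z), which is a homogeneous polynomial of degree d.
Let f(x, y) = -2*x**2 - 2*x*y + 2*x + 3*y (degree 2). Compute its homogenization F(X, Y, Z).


F(X, Y, Z) = -2*X**2 - 2*X*Y + 2*X*Z + 3*Y*Z

deg(f) = 2.
Substitute x = X/Z, y = Y/Z into f, then multiply by Z^2.
  monomial -2·x^2·y^0 ↦ -2·X^2·Y^0·Z^0.
  monomial -2·x^1·y^1 ↦ -2·X^1·Y^1·Z^0.
  monomial 2·x^1·y^0 ↦ 2·X^1·Y^0·Z^1.
  monomial 3·x^0·y^1 ↦ 3·X^0·Y^1·Z^1.
Collecting: F(X, Y, Z) = -2*X**2 - 2*X*Y + 2*X*Z + 3*Y*Z.


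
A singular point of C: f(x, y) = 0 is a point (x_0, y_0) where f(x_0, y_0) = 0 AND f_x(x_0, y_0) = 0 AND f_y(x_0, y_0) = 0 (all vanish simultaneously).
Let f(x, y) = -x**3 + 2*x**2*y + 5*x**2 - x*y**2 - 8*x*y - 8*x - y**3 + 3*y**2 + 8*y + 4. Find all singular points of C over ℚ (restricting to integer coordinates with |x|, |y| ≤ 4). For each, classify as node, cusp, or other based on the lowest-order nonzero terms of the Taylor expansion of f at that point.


Singular points: {(2, 0)}; classification: node.

Compute partial derivatives:
  f_x = -3*x**2 + 4*x*y + 10*x - y**2 - 8*y - 8.
  f_y = 2*x**2 - 2*x*y - 8*x - 3*y**2 + 6*y + 8.
Scan x_0 ∈ {−4, ..., 4}. For each x_0, f_y(x_0, y) is a polynomial in y; find its integer roots y ∈ {−4, ..., 4}, then test f_x and f at those candidates.
  x = -4: f_y(-4, y) = -3*y**2 + 14*y + 72; no integer root y with |y| ≤ 4.
  x = -3: f_y(-3, y) = -3*y**2 + 12*y + 50; no integer root y with |y| ≤ 4.
  x = -2: f_y(-2, y) = -3*y**2 + 10*y + 32; vanishes at y ∈ {-2}. (-2, -2): f_x = -12 ≠ 0.
  x = -1: f_y(-1, y) = -3*y**2 + 8*y + 18; no integer root y with |y| ≤ 4.
  x = 0: f_y(0, y) = -3*y**2 + 6*y + 8; no integer root y with |y| ≤ 4.
  x = 1: f_y(1, y) = -3*y**2 + 4*y + 2; no integer root y with |y| ≤ 4.
  x = 2: f_y(2, y) = -3*y**2 + 2*y; vanishes at y ∈ {0}. (2, 0): f_x = 0, f = 0 — SINGULAR.
  x = 3: f_y(3, y) = 2 - 3*y**2; no integer root y with |y| ≤ 4.
  x = 4: f_y(4, y) = -3*y**2 - 2*y + 8; vanishes at y ∈ {-2}. (4, -2): f_x = -36 ≠ 0.
Only singular point on the grid: (2, 0).
Classify: substitute x = 2 + u, y = 0 + v and expand: f = -u**3 + 2*u**2*v - u**2 - u*v**2 - v**3 + v**2.
No constant or linear terms (consistent with a singular point). Quadratic part: -u**2 + v**2. Cubic part: -u**3 + 2*u**2*v - u*v**2 - v**3.
The quadratic part v**2 - u**2 = (v − u)(v + u) splits into two distinct linear factors, so there are two distinct tangent lines y − 0 = ±(x − 2) — this is a node (ordinary double point).
Classification: node.


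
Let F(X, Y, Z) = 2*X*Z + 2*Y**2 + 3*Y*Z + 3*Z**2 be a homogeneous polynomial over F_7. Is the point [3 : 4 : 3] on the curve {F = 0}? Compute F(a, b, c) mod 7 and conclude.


F(3,4,3) ≡ 1 (mod 7); P is NOT on the curve.

Evaluate F(3, 4, 3) term-by-term (mod 7).
  2*X*Z ↦ 2·3·1·3 = 18
  2*Y**2 ↦ 2·1·16·1 = 32
  3*Y*Z ↦ 3·1·4·3 = 36
  3*Z**2 ↦ 3·1·1·9 = 27
Sum: F(3, 4, 3) = (18) + (32) + (36) + (27) = 113.
Reducing mod 7: 113 ≡ 1 (mod 7).
Since F(a, b, c) ≡ 1 ≠ 0 (mod 7), P does NOT lie on the curve.


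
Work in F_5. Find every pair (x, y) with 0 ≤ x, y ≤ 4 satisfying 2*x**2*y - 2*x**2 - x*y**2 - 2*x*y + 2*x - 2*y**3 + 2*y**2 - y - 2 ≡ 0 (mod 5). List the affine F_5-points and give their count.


Affine F_5-points: {(1, 3), (2, 1)}; count = 2.

For each of the 25 pairs (x, y) ∈ F_5², evaluate f(x, y) mod 5. Record the zeros.
  x = 0: [0↦3, 1↦2, 2↦3, 3↦4, 4↦3]  zeros at y ∈ ∅
  x = 1: [0↦3, 1↦1, 2↦4, 3↦0, 4↦2]  zeros at y ∈ {3}
  x = 2: [0↦4, 1↦0, 2↦4, 3↦4, 4↦3]  zeros at y ∈ {1}
  x = 3: [0↦1, 1↦4, 2↦3, 3↦1, 4↦1]  zeros at y ∈ ∅
  x = 4: [0↦4, 1↦3, 2↦1, 3↦1, 4↦1]  zeros at y ∈ ∅
Collecting zeros: affine points = {(1, 3), (2, 1)}.
Total count |C(F_5)_aff| = 2.


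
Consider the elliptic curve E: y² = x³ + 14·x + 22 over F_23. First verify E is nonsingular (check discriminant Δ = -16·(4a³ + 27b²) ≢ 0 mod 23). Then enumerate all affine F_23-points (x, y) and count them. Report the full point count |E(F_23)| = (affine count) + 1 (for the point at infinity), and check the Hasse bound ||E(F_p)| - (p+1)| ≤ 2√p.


Affine points = {(2, 9), (2, 14), (4, 2), (4, 21), (6, 0), (7, 7), (7, 16), (8, 5), (8, 18), (9, 7), (9, 16), (10, 9), (10, 14), (11, 9), (11, 14), (12, 3), (12, 20), (13, 3), (13, 20), (14, 8), (14, 15), (16, 8), (16, 15), (21, 3), (21, 20)}; affine count = 25; |E(F_23)| = 26.

Discriminant check: Δ ∝ 4a³ + 27b² = 4·14³ + 27·22² = 4·2744 + 27·484 ≡ 9 (mod 23). Nonzero ⇒ E is nonsingular.
For each x ∈ F_23, compute rhs = x³ + 14·x + 22 mod 23, then count y ∈ F_23 with y² ≡ rhs.
  x = 0: rhs = 22, matching y values: none (0 points).
  x = 1: rhs = 14, matching y values: none (0 points).
  x = 2: rhs = 12, matching y values: 9, 14 (2 points).
  x = 3: rhs = 22, matching y values: none (0 points).
  x = 4: rhs = 4, matching y values: 2, 21 (2 points).
  x = 5: rhs = 10, matching y values: none (0 points).
  x = 6: rhs = 0, matching y values: 0 (1 points).
  x = 7: rhs = 3, matching y values: 7, 16 (2 points).
  x = 8: rhs = 2, matching y values: 5, 18 (2 points).
  x = 9: rhs = 3, matching y values: 7, 16 (2 points).
  x = 10: rhs = 12, matching y values: 9, 14 (2 points).
  x = 11: rhs = 12, matching y values: 9, 14 (2 points).
  x = 12: rhs = 9, matching y values: 3, 20 (2 points).
  x = 13: rhs = 9, matching y values: 3, 20 (2 points).
  x = 14: rhs = 18, matching y values: 8, 15 (2 points).
  x = 15: rhs = 19, matching y values: none (0 points).
  x = 16: rhs = 18, matching y values: 8, 15 (2 points).
  x = 17: rhs = 21, matching y values: none (0 points).
  x = 18: rhs = 11, matching y values: none (0 points).
  x = 19: rhs = 17, matching y values: none (0 points).
  x = 20: rhs = 22, matching y values: none (0 points).
  x = 21: rhs = 9, matching y values: 3, 20 (2 points).
  x = 22: rhs = 7, matching y values: none (0 points).
Total affine count: 25.
Full point count |E(F_23)| = 25 + 1 = 26.
Hasse bound: |26 − (23+1)| = |2| = 2 ≤ 2√23 ≈ 9.5917 ✓.


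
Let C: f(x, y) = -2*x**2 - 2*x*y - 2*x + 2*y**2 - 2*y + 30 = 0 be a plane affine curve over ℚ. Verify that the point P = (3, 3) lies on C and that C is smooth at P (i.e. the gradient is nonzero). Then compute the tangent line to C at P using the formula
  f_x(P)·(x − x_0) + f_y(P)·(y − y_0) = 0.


Tangent line at P: -20*x + 4*y + 48 = 0.

Step 1: f(3, 3) = 0, so P lies on C.
Step 2: partial derivatives
  f_x(x, y) = -4*x - 2*y - 2, f_y(x, y) = -2*x + 4*y - 2.
  f_x(P) = -20, f_y(P) = 4 (gradient nonzero, so P is smooth).
Step 3: tangent line at P: -20·(x − 3) + 4·(y − 3) = 0.
Expanding: -20*x + 4*y + 48 = 0.


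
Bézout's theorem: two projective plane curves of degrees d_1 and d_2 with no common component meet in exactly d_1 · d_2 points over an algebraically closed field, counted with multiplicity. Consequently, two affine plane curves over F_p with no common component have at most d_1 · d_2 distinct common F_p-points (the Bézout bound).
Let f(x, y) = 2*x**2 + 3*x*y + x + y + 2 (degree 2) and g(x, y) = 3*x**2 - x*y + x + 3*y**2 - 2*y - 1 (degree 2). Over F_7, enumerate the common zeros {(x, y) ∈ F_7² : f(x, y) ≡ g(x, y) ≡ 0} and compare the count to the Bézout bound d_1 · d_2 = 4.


Common zeros: ∅; count = 0; Bézout bound = 4.

deg(f) = 2, deg(g) = 2, so Bézout bound = 4.
Scan x ∈ F_7. For each x, list the y ∈ F_7 with f(x, y) ≡ 0 and those with g(x, y) ≡ 0 (mod 7); the common zeros in that column are the intersection.
  x = 0: f ≡ 0 at y ∈ {5}; g ≡ 0 at y ∈ {1, 2}; common: ∅.
  x = 1: f ≡ 0 at y ∈ {4}; g ≡ 0 at y ∈ {3, 5}; common: ∅.
  x = 2: f ≡ 0 at y ∈ ∅; g ≡ 0 at y ∈ {3}; common: ∅.
  x = 3: f ≡ 0 at y ∈ {4}; g ≡ 0 at y ∈ ∅; common: ∅.
  x = 4: f ≡ 0 at y ∈ {3}; g ≡ 0 at y ∈ ∅; common: ∅.
  x = 5: f ≡ 0 at y ∈ {3}; g ≡ 0 at y ∈ {2, 5}; common: ∅.
  x = 6: f ≡ 0 at y ∈ {5}; g ≡ 0 at y ∈ ∅; common: ∅.
Collecting: common zeros = ∅, so the count is 0.
Comparison with the Bézout bound: 0 ≤ 4 = deg(f)·deg(g), as expected for curves with no common component (the affine F_7-count falls short of the bound because intersections may lie at infinity, over extension fields, or carry multiplicity).


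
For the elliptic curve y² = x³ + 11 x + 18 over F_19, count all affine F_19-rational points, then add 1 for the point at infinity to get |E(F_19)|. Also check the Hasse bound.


Affine points = {(1, 7), (1, 12), (7, 1), (7, 18), (10, 8), (10, 11), (11, 8), (11, 11), (12, 4), (12, 15), (14, 3), (14, 16), (15, 9), (15, 10), (17, 8), (17, 11), (18, 5), (18, 14)}; affine count = 18; |E(F_19)| = 19.

Discriminant check: Δ ∝ 4a³ + 27b² = 4·11³ + 27·18² = 4·1331 + 27·324 ≡ 12 (mod 19). Nonzero ⇒ E is nonsingular.
For each x ∈ F_19, compute rhs = x³ + 11·x + 18 mod 19, then count y ∈ F_19 with y² ≡ rhs.
  x = 0: rhs = 18, matching y values: none (0 points).
  x = 1: rhs = 11, matching y values: 7, 12 (2 points).
  x = 2: rhs = 10, matching y values: none (0 points).
  x = 3: rhs = 2, matching y values: none (0 points).
  x = 4: rhs = 12, matching y values: none (0 points).
  x = 5: rhs = 8, matching y values: none (0 points).
  x = 6: rhs = 15, matching y values: none (0 points).
  x = 7: rhs = 1, matching y values: 1, 18 (2 points).
  x = 8: rhs = 10, matching y values: none (0 points).
  x = 9: rhs = 10, matching y values: none (0 points).
  x = 10: rhs = 7, matching y values: 8, 11 (2 points).
  x = 11: rhs = 7, matching y values: 8, 11 (2 points).
  x = 12: rhs = 16, matching y values: 4, 15 (2 points).
  x = 13: rhs = 2, matching y values: none (0 points).
  x = 14: rhs = 9, matching y values: 3, 16 (2 points).
  x = 15: rhs = 5, matching y values: 9, 10 (2 points).
  x = 16: rhs = 15, matching y values: none (0 points).
  x = 17: rhs = 7, matching y values: 8, 11 (2 points).
  x = 18: rhs = 6, matching y values: 5, 14 (2 points).
Total affine count: 18.
Full point count |E(F_19)| = 18 + 1 = 19.
Hasse bound: |19 − (19+1)| = |-1| = 1 ≤ 2√19 ≈ 8.7178 ✓.


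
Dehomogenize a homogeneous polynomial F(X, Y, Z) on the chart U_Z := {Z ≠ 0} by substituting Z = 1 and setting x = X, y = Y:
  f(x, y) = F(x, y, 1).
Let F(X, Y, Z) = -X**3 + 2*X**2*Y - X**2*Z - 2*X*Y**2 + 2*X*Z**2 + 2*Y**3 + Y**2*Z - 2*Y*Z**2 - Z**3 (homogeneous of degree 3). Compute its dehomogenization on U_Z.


f(x, y) = -x**3 + 2*x**2*y - x**2 - 2*x*y**2 + 2*x + 2*y**3 + y**2 - 2*y - 1

On U_Z we set Z = 1. Each monomial c·X^i·Y^j·Z^k in F becomes c·x^i·y^j·1^k = c·x^i·y^j.
Substituting Z = 1: F(X, Y, 1) = -x**3 + 2*x**2*y - x**2 - 2*x*y**2 + 2*x + 2*y**3 + y**2 - 2*y - 1.
Note: deg(f) ≤ deg(F) = 3; strict inequality happens when F is divisible by Z (lost terms).


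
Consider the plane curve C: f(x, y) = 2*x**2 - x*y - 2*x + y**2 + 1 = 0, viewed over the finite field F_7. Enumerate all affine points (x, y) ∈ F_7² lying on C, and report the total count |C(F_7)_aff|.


Affine F_7-points: {(1, 3), (1, 5), (4, 2), (5, 2), (5, 3), (6, 1), (6, 5)}; count = 7.

For each of the 49 pairs (x, y) ∈ F_7², evaluate f(x, y) mod 7. Record the zeros.
  x = 0: [0↦1, 1↦2, 2↦5, 3↦3, 4↦3, 5↦5, 6↦2]  zeros at y ∈ ∅
  x = 1: [0↦1, 1↦1, 2↦3, 3↦0, 4↦6, 5↦0, 6↦3]  zeros at y ∈ {3, 5}
  x = 2: [0↦5, 1↦4, 2↦5, 3↦1, 4↦6, 5↦6, 6↦1]  zeros at y ∈ ∅
  x = 3: [0↦6, 1↦4, 2↦4, 3↦6, 4↦3, 5↦2, 6↦3]  zeros at y ∈ ∅
  x = 4: [0↦4, 1↦1, 2↦0, 3↦1, 4↦4, 5↦2, 6↦2]  zeros at y ∈ {2}
  x = 5: [0↦6, 1↦2, 2↦0, 3↦0, 4↦2, 5↦6, 6↦5]  zeros at y ∈ {2, 3}
  x = 6: [0↦5, 1↦0, 2↦4, 3↦3, 4↦4, 5↦0, 6↦5]  zeros at y ∈ {1, 5}
Collecting zeros: affine points = {(1, 3), (1, 5), (4, 2), (5, 2), (5, 3), (6, 1), (6, 5)}.
Total count |C(F_7)_aff| = 7.


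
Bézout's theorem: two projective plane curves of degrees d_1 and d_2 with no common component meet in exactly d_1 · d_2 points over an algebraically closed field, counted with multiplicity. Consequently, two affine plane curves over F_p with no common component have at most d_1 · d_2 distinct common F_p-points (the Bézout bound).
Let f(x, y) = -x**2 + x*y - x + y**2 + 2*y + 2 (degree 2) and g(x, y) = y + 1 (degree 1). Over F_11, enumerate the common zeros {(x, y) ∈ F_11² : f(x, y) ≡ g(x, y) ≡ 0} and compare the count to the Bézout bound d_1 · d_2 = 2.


Common zeros: ∅; count = 0; Bézout bound = 2.

deg(f) = 2, deg(g) = 1, so Bézout bound = 2.
Scan x ∈ F_11. For each x, list the y ∈ F_11 with f(x, y) ≡ 0 and those with g(x, y) ≡ 0 (mod 11); the common zeros in that column are the intersection.
  x = 0: f ≡ 0 at y ∈ ∅; g ≡ 0 at y ∈ {10}; common: ∅.
  x = 1: f ≡ 0 at y ∈ {0, 8}; g ≡ 0 at y ∈ {10}; common: ∅.
  x = 2: f ≡ 0 at y ∈ ∅; g ≡ 0 at y ∈ {10}; common: ∅.
  x = 3: f ≡ 0 at y ∈ ∅; g ≡ 0 at y ∈ {10}; common: ∅.
  x = 4: f ≡ 0 at y ∈ {1, 4}; g ≡ 0 at y ∈ {10}; common: ∅.
  x = 5: f ≡ 0 at y ∈ ∅; g ≡ 0 at y ∈ {10}; common: ∅.
  x = 6: f ≡ 0 at y ∈ {6, 8}; g ≡ 0 at y ∈ {10}; common: ∅.
  x = 7: f ≡ 0 at y ∈ {1}; g ≡ 0 at y ∈ {10}; common: ∅.
  x = 8: f ≡ 0 at y ∈ ∅; g ≡ 0 at y ∈ {10}; common: ∅.
  x = 9: f ≡ 0 at y ∈ {0}; g ≡ 0 at y ∈ {10}; common: ∅.
  x = 10: f ≡ 0 at y ∈ {4, 6}; g ≡ 0 at y ∈ {10}; common: ∅.
Collecting: common zeros = ∅, so the count is 0.
Comparison with the Bézout bound: 0 ≤ 2 = deg(f)·deg(g), as expected for curves with no common component (the affine F_11-count falls short of the bound because intersections may lie at infinity, over extension fields, or carry multiplicity).


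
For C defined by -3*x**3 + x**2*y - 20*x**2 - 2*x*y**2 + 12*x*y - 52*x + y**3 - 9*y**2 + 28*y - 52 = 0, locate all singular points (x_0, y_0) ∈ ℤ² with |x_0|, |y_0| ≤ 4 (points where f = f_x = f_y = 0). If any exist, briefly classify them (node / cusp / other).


Singular points: {(-2, 2)}; classification: cusp.

Compute partial derivatives:
  f_x = -9*x**2 + 2*x*y - 40*x - 2*y**2 + 12*y - 52.
  f_y = x**2 - 4*x*y + 12*x + 3*y**2 - 18*y + 28.
Scan x_0 ∈ {−4, ..., 4}. For each x_0, f_y(x_0, y) is a polynomial in y; find its integer roots y ∈ {−4, ..., 4}, then test f_x and f at those candidates.
  x = -4: f_y(-4, y) = 3*y**2 - 2*y - 4; no integer root y with |y| ≤ 4.
  x = -3: f_y(-3, y) = 3*y**2 - 6*y + 1; no integer root y with |y| ≤ 4.
  x = -2: f_y(-2, y) = 3*y**2 - 10*y + 8; vanishes at y ∈ {2}. (-2, 2): f_x = 0, f = 0 — SINGULAR.
  x = -1: f_y(-1, y) = 3*y**2 - 14*y + 17; no integer root y with |y| ≤ 4.
  x = 0: f_y(0, y) = 3*y**2 - 18*y + 28; no integer root y with |y| ≤ 4.
  x = 1: f_y(1, y) = 3*y**2 - 22*y + 41; no integer root y with |y| ≤ 4.
  x = 2: f_y(2, y) = 3*y**2 - 26*y + 56; vanishes at y ∈ {4}. (2, 4): f_x = -136 ≠ 0.
  x = 3: f_y(3, y) = 3*y**2 - 30*y + 73; no integer root y with |y| ≤ 4.
  x = 4: f_y(4, y) = 3*y**2 - 34*y + 92; no integer root y with |y| ≤ 4.
Only singular point on the grid: (-2, 2).
Classify: substitute x = -2 + u, y = 2 + v and expand: f = -3*u**3 + u**2*v - 2*u*v**2 + v**3 + v**2.
No constant or linear terms (consistent with a singular point). Quadratic part: v**2. Cubic part: -3*u**3 + u**2*v - 2*u*v**2 + v**3.
The quadratic part v**2 is a perfect square, so there is a single (double) tangent line v = 0, i.e. y = 2. Restricting the cubic part to that line (v = 0) leaves -3*u**3 ≠ 0, so f is not divisible by v and the branch is v² ≈ 3*u**3 to lowest order — this is a cusp.
Classification: cusp.


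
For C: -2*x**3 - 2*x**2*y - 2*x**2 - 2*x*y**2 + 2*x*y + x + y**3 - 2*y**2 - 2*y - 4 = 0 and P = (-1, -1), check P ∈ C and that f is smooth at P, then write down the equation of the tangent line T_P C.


Tangent line at P: -9*x - 3*y - 12 = 0.

Step 1: f(-1, -1) = 0, so P lies on C.
Step 2: partial derivatives
  f_x(x, y) = -6*x**2 - 4*x*y - 4*x - 2*y**2 + 2*y + 1, f_y(x, y) = -2*x**2 - 4*x*y + 2*x + 3*y**2 - 4*y - 2.
  f_x(P) = -9, f_y(P) = -3 (gradient nonzero, so P is smooth).
Step 3: tangent line at P: -9·(x − -1) + -3·(y − -1) = 0.
Expanding: -9*x - 3*y - 12 = 0.


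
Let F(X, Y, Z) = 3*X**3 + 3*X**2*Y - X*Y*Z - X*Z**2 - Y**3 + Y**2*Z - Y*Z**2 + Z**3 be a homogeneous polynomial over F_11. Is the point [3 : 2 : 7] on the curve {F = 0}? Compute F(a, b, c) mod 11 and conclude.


F(3,2,7) ≡ 2 (mod 11); P is NOT on the curve.

Evaluate F(3, 2, 7) term-by-term (mod 11).
  3*X**3 ↦ 3·27·1·1 = 81
  3*X**2*Y ↦ 3·9·2·1 = 54
  -X*Y*Z ↦ -1·3·2·7 = -42
  -X*Z**2 ↦ -1·3·1·49 = -147
  -Y**3 ↦ -1·1·8·1 = -8
  Y**2*Z ↦ 1·1·4·7 = 28
  -Y*Z**2 ↦ -1·1·2·49 = -98
  Z**3 ↦ 1·1·1·343 = 343
Sum: F(3, 2, 7) = (81) + (54) + (-42) + (-147) + (-8) + (28) + (-98) + (343) = 211.
Reducing mod 11: 211 ≡ 2 (mod 11).
Since F(a, b, c) ≡ 2 ≠ 0 (mod 11), P does NOT lie on the curve.


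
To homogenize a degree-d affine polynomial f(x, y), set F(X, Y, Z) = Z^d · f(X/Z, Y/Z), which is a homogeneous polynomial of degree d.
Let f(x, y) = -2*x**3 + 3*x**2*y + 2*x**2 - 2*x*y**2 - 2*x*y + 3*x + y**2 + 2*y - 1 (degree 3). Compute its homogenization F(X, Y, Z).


F(X, Y, Z) = -2*X**3 + 3*X**2*Y + 2*X**2*Z - 2*X*Y**2 - 2*X*Y*Z + 3*X*Z**2 + Y**2*Z + 2*Y*Z**2 - Z**3

deg(f) = 3.
Substitute x = X/Z, y = Y/Z into f, then multiply by Z^3.
  monomial -2·x^3·y^0 ↦ -2·X^3·Y^0·Z^0.
  monomial 3·x^2·y^1 ↦ 3·X^2·Y^1·Z^0.
  monomial 2·x^2·y^0 ↦ 2·X^2·Y^0·Z^1.
  monomial -2·x^1·y^2 ↦ -2·X^1·Y^2·Z^0.
  monomial -2·x^1·y^1 ↦ -2·X^1·Y^1·Z^1.
  monomial 3·x^1·y^0 ↦ 3·X^1·Y^0·Z^2.
  monomial 1·x^0·y^2 ↦ 1·X^0·Y^2·Z^1.
  monomial 2·x^0·y^1 ↦ 2·X^0·Y^1·Z^2.
  monomial -1·x^0·y^0 ↦ -1·X^0·Y^0·Z^3.
Collecting: F(X, Y, Z) = -2*X**3 + 3*X**2*Y + 2*X**2*Z - 2*X*Y**2 - 2*X*Y*Z + 3*X*Z**2 + Y**2*Z + 2*Y*Z**2 - Z**3.


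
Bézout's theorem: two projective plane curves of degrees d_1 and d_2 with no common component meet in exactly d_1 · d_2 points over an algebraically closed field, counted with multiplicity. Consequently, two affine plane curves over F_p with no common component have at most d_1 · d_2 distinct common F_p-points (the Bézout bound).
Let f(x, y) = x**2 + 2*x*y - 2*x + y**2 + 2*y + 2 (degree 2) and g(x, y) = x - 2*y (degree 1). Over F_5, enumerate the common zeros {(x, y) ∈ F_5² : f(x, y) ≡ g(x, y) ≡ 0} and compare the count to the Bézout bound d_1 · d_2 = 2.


Common zeros: ∅; count = 0; Bézout bound = 2.

deg(f) = 2, deg(g) = 1, so Bézout bound = 2.
Scan x ∈ F_5. For each x, list the y ∈ F_5 with f(x, y) ≡ 0 and those with g(x, y) ≡ 0 (mod 5); the common zeros in that column are the intersection.
  x = 0: f ≡ 0 at y ∈ {1, 2}; g ≡ 0 at y ∈ {0}; common: ∅.
  x = 1: f ≡ 0 at y ∈ ∅; g ≡ 0 at y ∈ {3}; common: ∅.
  x = 2: f ≡ 0 at y ∈ ∅; g ≡ 0 at y ∈ {1}; common: ∅.
  x = 3: f ≡ 0 at y ∈ {0, 2}; g ≡ 0 at y ∈ {4}; common: ∅.
  x = 4: f ≡ 0 at y ∈ {0}; g ≡ 0 at y ∈ {2}; common: ∅.
Collecting: common zeros = ∅, so the count is 0.
Comparison with the Bézout bound: 0 ≤ 2 = deg(f)·deg(g), as expected for curves with no common component (the affine F_5-count falls short of the bound because intersections may lie at infinity, over extension fields, or carry multiplicity).


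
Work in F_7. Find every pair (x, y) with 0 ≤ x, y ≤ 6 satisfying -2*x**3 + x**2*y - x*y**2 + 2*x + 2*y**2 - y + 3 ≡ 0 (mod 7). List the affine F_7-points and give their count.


Affine F_7-points: {(1, 2), (1, 5), (2, 3), (5, 4)}; count = 4.

For each of the 49 pairs (x, y) ∈ F_7², evaluate f(x, y) mod 7. Record the zeros.
  x = 0: [0↦3, 1↦4, 2↦2, 3↦4, 4↦3, 5↦6, 6↦6]  zeros at y ∈ ∅
  x = 1: [0↦3, 1↦4, 2↦0, 3↦5, 4↦5, 5↦0, 6↦4]  zeros at y ∈ {2, 5}
  x = 2: [0↦5, 1↦1, 2↦4, 3↦0, 4↦3, 5↦6, 6↦2]  zeros at y ∈ {3}
  x = 3: [0↦4, 1↦4, 2↦2, 3↦5, 4↦6, 5↦5, 6↦2]  zeros at y ∈ ∅
  x = 4: [0↦2, 1↦1, 2↦3, 3↦1, 4↦2, 5↦6, 6↦6]  zeros at y ∈ ∅
  x = 5: [0↦1, 1↦1, 2↦2, 3↦4, 4↦0, 5↦4, 6↦2]  zeros at y ∈ {4}
  x = 6: [0↦3, 1↦6, 2↦1, 3↦2, 4↦2, 5↦1, 6↦6]  zeros at y ∈ ∅
Collecting zeros: affine points = {(1, 2), (1, 5), (2, 3), (5, 4)}.
Total count |C(F_7)_aff| = 4.


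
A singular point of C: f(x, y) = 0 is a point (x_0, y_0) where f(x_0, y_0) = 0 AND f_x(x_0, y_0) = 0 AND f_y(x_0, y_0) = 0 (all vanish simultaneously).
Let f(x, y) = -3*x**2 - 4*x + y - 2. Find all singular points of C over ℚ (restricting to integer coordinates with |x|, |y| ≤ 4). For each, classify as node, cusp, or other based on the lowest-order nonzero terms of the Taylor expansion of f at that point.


No singular points in the scanned grid; C is smooth there.

Compute partial derivatives:
  f_x = -6*x - 4.
  f_y = 1.
f_y = 1 is a nonzero constant, so f_y never vanishes: no point (x, y) can satisfy f = f_x = f_y = 0. In particular no (x, y) ∈ {−4, ..., 4}² is singular; the curve is smooth.


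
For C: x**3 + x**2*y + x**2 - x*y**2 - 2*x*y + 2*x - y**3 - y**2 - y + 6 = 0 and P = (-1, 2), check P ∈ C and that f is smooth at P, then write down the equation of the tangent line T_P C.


Tangent line at P: -9*x - 10*y + 11 = 0.

Step 1: f(-1, 2) = 0, so P lies on C.
Step 2: partial derivatives
  f_x(x, y) = 3*x**2 + 2*x*y + 2*x - y**2 - 2*y + 2, f_y(x, y) = x**2 - 2*x*y - 2*x - 3*y**2 - 2*y - 1.
  f_x(P) = -9, f_y(P) = -10 (gradient nonzero, so P is smooth).
Step 3: tangent line at P: -9·(x − -1) + -10·(y − 2) = 0.
Expanding: -9*x - 10*y + 11 = 0.


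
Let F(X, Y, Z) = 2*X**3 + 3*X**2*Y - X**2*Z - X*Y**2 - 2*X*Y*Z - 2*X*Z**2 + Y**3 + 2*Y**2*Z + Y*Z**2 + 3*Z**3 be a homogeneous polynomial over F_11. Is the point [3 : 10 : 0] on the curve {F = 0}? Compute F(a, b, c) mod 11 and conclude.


F(3,10,0) ≡ 1 (mod 11); P is NOT on the curve.

Evaluate F(3, 10, 0) term-by-term (mod 11).
  2*X**3 ↦ 2·27·1·1 = 54
  3*X**2*Y ↦ 3·9·10·1 = 270
  -X**2*Z ↦ -1·9·1·0 = 0
  -X*Y**2 ↦ -1·3·100·1 = -300
  -2*X*Y*Z ↦ -2·3·10·0 = 0
  -2*X*Z**2 ↦ -2·3·1·0 = 0
  Y**3 ↦ 1·1·1000·1 = 1000
  2*Y**2*Z ↦ 2·1·100·0 = 0
  Y*Z**2 ↦ 1·1·10·0 = 0
  3*Z**3 ↦ 3·1·1·0 = 0
Sum: F(3, 10, 0) = (54) + (270) + (0) + (-300) + (0) + (0) + (1000) + (0) + (0) + (0) = 1024.
Reducing mod 11: 1024 ≡ 1 (mod 11).
Since F(a, b, c) ≡ 1 ≠ 0 (mod 11), P does NOT lie on the curve.


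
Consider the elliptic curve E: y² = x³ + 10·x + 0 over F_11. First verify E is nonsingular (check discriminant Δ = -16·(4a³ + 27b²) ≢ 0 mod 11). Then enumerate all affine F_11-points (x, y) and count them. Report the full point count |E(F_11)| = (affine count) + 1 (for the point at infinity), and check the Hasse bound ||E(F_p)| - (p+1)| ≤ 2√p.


Affine points = {(0, 0), (1, 0), (4, 4), (4, 7), (6, 1), (6, 10), (8, 3), (8, 8), (9, 4), (9, 7), (10, 0)}; affine count = 11; |E(F_11)| = 12.

Discriminant check: Δ ∝ 4a³ + 27b² = 4·10³ + 27·0² = 4·1000 + 27·0 ≡ 7 (mod 11). Nonzero ⇒ E is nonsingular.
For each x ∈ F_11, compute rhs = x³ + 10·x + 0 mod 11, then count y ∈ F_11 with y² ≡ rhs.
  x = 0: rhs = 0, matching y values: 0 (1 points).
  x = 1: rhs = 0, matching y values: 0 (1 points).
  x = 2: rhs = 6, matching y values: none (0 points).
  x = 3: rhs = 2, matching y values: none (0 points).
  x = 4: rhs = 5, matching y values: 4, 7 (2 points).
  x = 5: rhs = 10, matching y values: none (0 points).
  x = 6: rhs = 1, matching y values: 1, 10 (2 points).
  x = 7: rhs = 6, matching y values: none (0 points).
  x = 8: rhs = 9, matching y values: 3, 8 (2 points).
  x = 9: rhs = 5, matching y values: 4, 7 (2 points).
  x = 10: rhs = 0, matching y values: 0 (1 points).
Total affine count: 11.
Full point count |E(F_11)| = 11 + 1 = 12.
Hasse bound: |12 − (11+1)| = |0| = 0 ≤ 2√11 ≈ 6.6332 ✓.


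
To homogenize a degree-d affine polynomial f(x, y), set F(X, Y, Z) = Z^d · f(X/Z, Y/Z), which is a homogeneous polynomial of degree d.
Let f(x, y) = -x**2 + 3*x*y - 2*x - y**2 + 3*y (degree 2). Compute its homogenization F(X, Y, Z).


F(X, Y, Z) = -X**2 + 3*X*Y - 2*X*Z - Y**2 + 3*Y*Z

deg(f) = 2.
Substitute x = X/Z, y = Y/Z into f, then multiply by Z^2.
  monomial -1·x^2·y^0 ↦ -1·X^2·Y^0·Z^0.
  monomial 3·x^1·y^1 ↦ 3·X^1·Y^1·Z^0.
  monomial -2·x^1·y^0 ↦ -2·X^1·Y^0·Z^1.
  monomial -1·x^0·y^2 ↦ -1·X^0·Y^2·Z^0.
  monomial 3·x^0·y^1 ↦ 3·X^0·Y^1·Z^1.
Collecting: F(X, Y, Z) = -X**2 + 3*X*Y - 2*X*Z - Y**2 + 3*Y*Z.


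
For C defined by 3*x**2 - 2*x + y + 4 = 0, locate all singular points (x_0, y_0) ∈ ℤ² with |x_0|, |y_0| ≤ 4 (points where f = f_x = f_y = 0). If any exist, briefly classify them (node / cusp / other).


No singular points in the scanned grid; C is smooth there.

Compute partial derivatives:
  f_x = 6*x - 2.
  f_y = 1.
f_y = 1 is a nonzero constant, so f_y never vanishes: no point (x, y) can satisfy f = f_x = f_y = 0. In particular no (x, y) ∈ {−4, ..., 4}² is singular; the curve is smooth.


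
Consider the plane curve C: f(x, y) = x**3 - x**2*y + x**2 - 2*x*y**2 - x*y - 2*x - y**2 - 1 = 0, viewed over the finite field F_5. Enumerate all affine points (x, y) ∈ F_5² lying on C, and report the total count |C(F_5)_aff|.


Affine F_5-points: {(0, 2), (0, 3), (2, 2), (3, 1), (3, 3), (4, 2), (4, 3)}; count = 7.

For each of the 25 pairs (x, y) ∈ F_5², evaluate f(x, y) mod 5. Record the zeros.
  x = 0: [0↦4, 1↦3, 2↦0, 3↦0, 4↦3]  zeros at y ∈ {2, 3}
  x = 1: [0↦4, 1↦4, 2↦3, 3↦1, 4↦3]  zeros at y ∈ ∅
  x = 2: [0↦2, 1↦1, 2↦0, 3↦4, 4↦3]  zeros at y ∈ {2}
  x = 3: [0↦4, 1↦0, 2↦2, 3↦0, 4↦4]  zeros at y ∈ {1, 3}
  x = 4: [0↦1, 1↦2, 2↦0, 3↦0, 4↦2]  zeros at y ∈ {2, 3}
Collecting zeros: affine points = {(0, 2), (0, 3), (2, 2), (3, 1), (3, 3), (4, 2), (4, 3)}.
Total count |C(F_5)_aff| = 7.


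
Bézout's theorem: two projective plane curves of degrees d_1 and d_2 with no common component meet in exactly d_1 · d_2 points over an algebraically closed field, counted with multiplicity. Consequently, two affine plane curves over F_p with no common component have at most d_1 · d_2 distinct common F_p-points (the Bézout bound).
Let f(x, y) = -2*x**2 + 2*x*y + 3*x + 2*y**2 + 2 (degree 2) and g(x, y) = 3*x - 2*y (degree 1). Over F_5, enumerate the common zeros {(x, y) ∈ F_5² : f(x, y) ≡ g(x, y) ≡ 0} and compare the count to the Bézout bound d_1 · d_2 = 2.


Common zeros: {(2, 3)}; count = 1; Bézout bound = 2.

deg(f) = 2, deg(g) = 1, so Bézout bound = 2.
Scan x ∈ F_5. For each x, list the y ∈ F_5 with f(x, y) ≡ 0 and those with g(x, y) ≡ 0 (mod 5); the common zeros in that column are the intersection.
  x = 0: f ≡ 0 at y ∈ {2, 3}; g ≡ 0 at y ∈ {0}; common: ∅.
  x = 1: f ≡ 0 at y ∈ {2}; g ≡ 0 at y ∈ {4}; common: ∅.
  x = 2: f ≡ 0 at y ∈ {0, 3}; g ≡ 0 at y ∈ {3}; common: {3}.
  x = 3: f ≡ 0 at y ∈ ∅; g ≡ 0 at y ∈ {2}; common: ∅.
  x = 4: f ≡ 0 at y ∈ ∅; g ≡ 0 at y ∈ {1}; common: ∅.
Collecting: common zeros = {(2, 3)}, so the count is 1.
Comparison with the Bézout bound: 1 ≤ 2 = deg(f)·deg(g), as expected for curves with no common component (the affine F_5-count falls short of the bound because intersections may lie at infinity, over extension fields, or carry multiplicity).


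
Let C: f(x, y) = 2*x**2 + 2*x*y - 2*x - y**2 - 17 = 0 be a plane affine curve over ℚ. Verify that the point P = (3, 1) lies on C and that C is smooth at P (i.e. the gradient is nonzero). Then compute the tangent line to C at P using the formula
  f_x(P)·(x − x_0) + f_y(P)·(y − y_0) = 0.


Tangent line at P: 12*x + 4*y - 40 = 0.

Step 1: f(3, 1) = 0, so P lies on C.
Step 2: partial derivatives
  f_x(x, y) = 4*x + 2*y - 2, f_y(x, y) = 2*x - 2*y.
  f_x(P) = 12, f_y(P) = 4 (gradient nonzero, so P is smooth).
Step 3: tangent line at P: 12·(x − 3) + 4·(y − 1) = 0.
Expanding: 12*x + 4*y - 40 = 0.


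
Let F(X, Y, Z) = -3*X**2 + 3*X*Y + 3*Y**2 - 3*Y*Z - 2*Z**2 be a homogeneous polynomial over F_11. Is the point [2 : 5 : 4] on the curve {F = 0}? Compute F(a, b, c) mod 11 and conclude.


F(2,5,4) ≡ 1 (mod 11); P is NOT on the curve.

Evaluate F(2, 5, 4) term-by-term (mod 11).
  -3*X**2 ↦ -3·4·1·1 = -12
  3*X*Y ↦ 3·2·5·1 = 30
  3*Y**2 ↦ 3·1·25·1 = 75
  -3*Y*Z ↦ -3·1·5·4 = -60
  -2*Z**2 ↦ -2·1·1·16 = -32
Sum: F(2, 5, 4) = (-12) + (30) + (75) + (-60) + (-32) = 1.
Reducing mod 11: 1 ≡ 1 (mod 11).
Since F(a, b, c) ≡ 1 ≠ 0 (mod 11), P does NOT lie on the curve.


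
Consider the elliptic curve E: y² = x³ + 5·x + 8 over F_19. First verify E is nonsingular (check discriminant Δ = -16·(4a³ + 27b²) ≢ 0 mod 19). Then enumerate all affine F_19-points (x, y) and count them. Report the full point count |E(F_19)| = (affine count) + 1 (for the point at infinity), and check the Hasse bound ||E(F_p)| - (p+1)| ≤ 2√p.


Affine points = {(2, 8), (2, 11), (4, 4), (4, 15), (5, 5), (5, 14), (6, 8), (6, 11), (7, 5), (7, 14), (8, 3), (8, 16), (11, 8), (11, 11), (13, 3), (13, 16), (15, 0), (16, 2), (16, 17), (17, 3), (17, 16)}; affine count = 21; |E(F_19)| = 22.

Discriminant check: Δ ∝ 4a³ + 27b² = 4·5³ + 27·8² = 4·125 + 27·64 ≡ 5 (mod 19). Nonzero ⇒ E is nonsingular.
For each x ∈ F_19, compute rhs = x³ + 5·x + 8 mod 19, then count y ∈ F_19 with y² ≡ rhs.
  x = 0: rhs = 8, matching y values: none (0 points).
  x = 1: rhs = 14, matching y values: none (0 points).
  x = 2: rhs = 7, matching y values: 8, 11 (2 points).
  x = 3: rhs = 12, matching y values: none (0 points).
  x = 4: rhs = 16, matching y values: 4, 15 (2 points).
  x = 5: rhs = 6, matching y values: 5, 14 (2 points).
  x = 6: rhs = 7, matching y values: 8, 11 (2 points).
  x = 7: rhs = 6, matching y values: 5, 14 (2 points).
  x = 8: rhs = 9, matching y values: 3, 16 (2 points).
  x = 9: rhs = 3, matching y values: none (0 points).
  x = 10: rhs = 13, matching y values: none (0 points).
  x = 11: rhs = 7, matching y values: 8, 11 (2 points).
  x = 12: rhs = 10, matching y values: none (0 points).
  x = 13: rhs = 9, matching y values: 3, 16 (2 points).
  x = 14: rhs = 10, matching y values: none (0 points).
  x = 15: rhs = 0, matching y values: 0 (1 points).
  x = 16: rhs = 4, matching y values: 2, 17 (2 points).
  x = 17: rhs = 9, matching y values: 3, 16 (2 points).
  x = 18: rhs = 2, matching y values: none (0 points).
Total affine count: 21.
Full point count |E(F_19)| = 21 + 1 = 22.
Hasse bound: |22 − (19+1)| = |2| = 2 ≤ 2√19 ≈ 8.7178 ✓.


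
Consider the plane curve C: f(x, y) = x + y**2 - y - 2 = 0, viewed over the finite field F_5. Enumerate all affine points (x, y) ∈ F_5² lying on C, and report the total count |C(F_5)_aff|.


Affine F_5-points: {(0, 2), (0, 4), (1, 3), (2, 0), (2, 1)}; count = 5.

For each of the 25 pairs (x, y) ∈ F_5², evaluate f(x, y) mod 5. Record the zeros.
  x = 0: [0↦3, 1↦3, 2↦0, 3↦4, 4↦0]  zeros at y ∈ {2, 4}
  x = 1: [0↦4, 1↦4, 2↦1, 3↦0, 4↦1]  zeros at y ∈ {3}
  x = 2: [0↦0, 1↦0, 2↦2, 3↦1, 4↦2]  zeros at y ∈ {0, 1}
  x = 3: [0↦1, 1↦1, 2↦3, 3↦2, 4↦3]  zeros at y ∈ ∅
  x = 4: [0↦2, 1↦2, 2↦4, 3↦3, 4↦4]  zeros at y ∈ ∅
Collecting zeros: affine points = {(0, 2), (0, 4), (1, 3), (2, 0), (2, 1)}.
Total count |C(F_5)_aff| = 5.


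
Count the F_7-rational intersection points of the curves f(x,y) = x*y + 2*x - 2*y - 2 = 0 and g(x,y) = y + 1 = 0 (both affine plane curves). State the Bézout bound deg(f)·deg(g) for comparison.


Common zeros: {(0, 6)}; count = 1; Bézout bound = 2.

deg(f) = 2, deg(g) = 1, so Bézout bound = 2.
Scan x ∈ F_7. For each x, list the y ∈ F_7 with f(x, y) ≡ 0 and those with g(x, y) ≡ 0 (mod 7); the common zeros in that column are the intersection.
  x = 0: f ≡ 0 at y ∈ {6}; g ≡ 0 at y ∈ {6}; common: {6}.
  x = 1: f ≡ 0 at y ∈ {0}; g ≡ 0 at y ∈ {6}; common: ∅.
  x = 2: f ≡ 0 at y ∈ ∅; g ≡ 0 at y ∈ {6}; common: ∅.
  x = 3: f ≡ 0 at y ∈ {3}; g ≡ 0 at y ∈ {6}; common: ∅.
  x = 4: f ≡ 0 at y ∈ {4}; g ≡ 0 at y ∈ {6}; common: ∅.
  x = 5: f ≡ 0 at y ∈ {2}; g ≡ 0 at y ∈ {6}; common: ∅.
  x = 6: f ≡ 0 at y ∈ {1}; g ≡ 0 at y ∈ {6}; common: ∅.
Collecting: common zeros = {(0, 6)}, so the count is 1.
Comparison with the Bézout bound: 1 ≤ 2 = deg(f)·deg(g), as expected for curves with no common component (the affine F_7-count falls short of the bound because intersections may lie at infinity, over extension fields, or carry multiplicity).


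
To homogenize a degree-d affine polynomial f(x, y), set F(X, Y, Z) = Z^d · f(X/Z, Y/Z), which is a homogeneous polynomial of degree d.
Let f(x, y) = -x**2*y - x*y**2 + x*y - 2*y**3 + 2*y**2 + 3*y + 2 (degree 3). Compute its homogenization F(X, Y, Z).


F(X, Y, Z) = -X**2*Y - X*Y**2 + X*Y*Z - 2*Y**3 + 2*Y**2*Z + 3*Y*Z**2 + 2*Z**3

deg(f) = 3.
Substitute x = X/Z, y = Y/Z into f, then multiply by Z^3.
  monomial -1·x^2·y^1 ↦ -1·X^2·Y^1·Z^0.
  monomial -1·x^1·y^2 ↦ -1·X^1·Y^2·Z^0.
  monomial 1·x^1·y^1 ↦ 1·X^1·Y^1·Z^1.
  monomial -2·x^0·y^3 ↦ -2·X^0·Y^3·Z^0.
  monomial 2·x^0·y^2 ↦ 2·X^0·Y^2·Z^1.
  monomial 3·x^0·y^1 ↦ 3·X^0·Y^1·Z^2.
  monomial 2·x^0·y^0 ↦ 2·X^0·Y^0·Z^3.
Collecting: F(X, Y, Z) = -X**2*Y - X*Y**2 + X*Y*Z - 2*Y**3 + 2*Y**2*Z + 3*Y*Z**2 + 2*Z**3.


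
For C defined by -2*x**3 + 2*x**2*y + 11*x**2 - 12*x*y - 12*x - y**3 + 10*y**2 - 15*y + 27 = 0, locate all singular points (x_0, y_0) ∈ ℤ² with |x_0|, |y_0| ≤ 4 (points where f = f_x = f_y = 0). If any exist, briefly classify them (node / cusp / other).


Singular points: {(3, 3)}; classification: node.

Compute partial derivatives:
  f_x = -6*x**2 + 4*x*y + 22*x - 12*y - 12.
  f_y = 2*x**2 - 12*x - 3*y**2 + 20*y - 15.
Scan x_0 ∈ {−4, ..., 4}. For each x_0, f_y(x_0, y) is a polynomial in y; find its integer roots y ∈ {−4, ..., 4}, then test f_x and f at those candidates.
  x = -4: f_y(-4, y) = -3*y**2 + 20*y + 65; no integer root y with |y| ≤ 4.
  x = -3: f_y(-3, y) = -3*y**2 + 20*y + 39; no integer root y with |y| ≤ 4.
  x = -2: f_y(-2, y) = -3*y**2 + 20*y + 17; no integer root y with |y| ≤ 4.
  x = -1: f_y(-1, y) = -3*y**2 + 20*y - 1; no integer root y with |y| ≤ 4.
  x = 0: f_y(0, y) = -3*y**2 + 20*y - 15; no integer root y with |y| ≤ 4.
  x = 1: f_y(1, y) = -3*y**2 + 20*y - 25; no integer root y with |y| ≤ 4.
  x = 2: f_y(2, y) = -3*y**2 + 20*y - 31; no integer root y with |y| ≤ 4.
  x = 3: f_y(3, y) = -3*y**2 + 20*y - 33; vanishes at y ∈ {3}. (3, 3): f_x = 0, f = 0 — SINGULAR.
  x = 4: f_y(4, y) = -3*y**2 + 20*y - 31; no integer root y with |y| ≤ 4.
Only singular point on the grid: (3, 3).
Classify: substitute x = 3 + u, y = 3 + v and expand: f = -2*u**3 + 2*u**2*v - u**2 - v**3 + v**2.
No constant or linear terms (consistent with a singular point). Quadratic part: -u**2 + v**2. Cubic part: -2*u**3 + 2*u**2*v - v**3.
The quadratic part v**2 - u**2 = (v − u)(v + u) splits into two distinct linear factors, so there are two distinct tangent lines y − 3 = ±(x − 3) — this is a node (ordinary double point).
Classification: node.


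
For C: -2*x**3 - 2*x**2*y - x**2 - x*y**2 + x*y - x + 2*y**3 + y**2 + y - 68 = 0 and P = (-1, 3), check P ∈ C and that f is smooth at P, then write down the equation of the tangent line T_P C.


Tangent line at P: x + 64*y - 191 = 0.

Step 1: f(-1, 3) = 0, so P lies on C.
Step 2: partial derivatives
  f_x(x, y) = -6*x**2 - 4*x*y - 2*x - y**2 + y - 1, f_y(x, y) = -2*x**2 - 2*x*y + x + 6*y**2 + 2*y + 1.
  f_x(P) = 1, f_y(P) = 64 (gradient nonzero, so P is smooth).
Step 3: tangent line at P: 1·(x − -1) + 64·(y − 3) = 0.
Expanding: x + 64*y - 191 = 0.


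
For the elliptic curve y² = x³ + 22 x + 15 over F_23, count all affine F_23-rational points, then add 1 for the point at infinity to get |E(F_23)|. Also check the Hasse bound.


Affine points = {(3, 4), (3, 19), (4, 11), (4, 12), (6, 8), (6, 15), (7, 11), (7, 12), (8, 6), (8, 17), (10, 4), (10, 19), (11, 1), (11, 22), (12, 11), (12, 12), (14, 10), (14, 13), (16, 1), (16, 22), (17, 9), (17, 14), (19, 1), (19, 22), (21, 3), (21, 20)}; affine count = 26; |E(F_23)| = 27.

Discriminant check: Δ ∝ 4a³ + 27b² = 4·22³ + 27·15² = 4·10648 + 27·225 ≡ 22 (mod 23). Nonzero ⇒ E is nonsingular.
For each x ∈ F_23, compute rhs = x³ + 22·x + 15 mod 23, then count y ∈ F_23 with y² ≡ rhs.
  x = 0: rhs = 15, matching y values: none (0 points).
  x = 1: rhs = 15, matching y values: none (0 points).
  x = 2: rhs = 21, matching y values: none (0 points).
  x = 3: rhs = 16, matching y values: 4, 19 (2 points).
  x = 4: rhs = 6, matching y values: 11, 12 (2 points).
  x = 5: rhs = 20, matching y values: none (0 points).
  x = 6: rhs = 18, matching y values: 8, 15 (2 points).
  x = 7: rhs = 6, matching y values: 11, 12 (2 points).
  x = 8: rhs = 13, matching y values: 6, 17 (2 points).
  x = 9: rhs = 22, matching y values: none (0 points).
  x = 10: rhs = 16, matching y values: 4, 19 (2 points).
  x = 11: rhs = 1, matching y values: 1, 22 (2 points).
  x = 12: rhs = 6, matching y values: 11, 12 (2 points).
  x = 13: rhs = 14, matching y values: none (0 points).
  x = 14: rhs = 8, matching y values: 10, 13 (2 points).
  x = 15: rhs = 17, matching y values: none (0 points).
  x = 16: rhs = 1, matching y values: 1, 22 (2 points).
  x = 17: rhs = 12, matching y values: 9, 14 (2 points).
  x = 18: rhs = 10, matching y values: none (0 points).
  x = 19: rhs = 1, matching y values: 1, 22 (2 points).
  x = 20: rhs = 14, matching y values: none (0 points).
  x = 21: rhs = 9, matching y values: 3, 20 (2 points).
  x = 22: rhs = 15, matching y values: none (0 points).
Total affine count: 26.
Full point count |E(F_23)| = 26 + 1 = 27.
Hasse bound: |27 − (23+1)| = |3| = 3 ≤ 2√23 ≈ 9.5917 ✓.


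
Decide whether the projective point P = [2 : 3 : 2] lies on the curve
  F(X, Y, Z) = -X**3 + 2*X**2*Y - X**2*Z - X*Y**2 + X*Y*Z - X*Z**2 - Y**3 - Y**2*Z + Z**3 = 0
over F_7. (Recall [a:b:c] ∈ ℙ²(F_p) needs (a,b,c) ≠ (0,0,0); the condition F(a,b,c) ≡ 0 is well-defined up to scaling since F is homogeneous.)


F(2,3,2) ≡ 6 (mod 7); P is NOT on the curve.

Evaluate F(2, 3, 2) term-by-term (mod 7).
  -X**3 ↦ -1·8·1·1 = -8
  2*X**2*Y ↦ 2·4·3·1 = 24
  -X**2*Z ↦ -1·4·1·2 = -8
  -X*Y**2 ↦ -1·2·9·1 = -18
  X*Y*Z ↦ 1·2·3·2 = 12
  -X*Z**2 ↦ -1·2·1·4 = -8
  -Y**3 ↦ -1·1·27·1 = -27
  -Y**2*Z ↦ -1·1·9·2 = -18
  Z**3 ↦ 1·1·1·8 = 8
Sum: F(2, 3, 2) = (-8) + (24) + (-8) + (-18) + (12) + (-8) + (-27) + (-18) + (8) = -43.
Reducing mod 7: -43 ≡ 6 (mod 7).
Since F(a, b, c) ≡ 6 ≠ 0 (mod 7), P does NOT lie on the curve.


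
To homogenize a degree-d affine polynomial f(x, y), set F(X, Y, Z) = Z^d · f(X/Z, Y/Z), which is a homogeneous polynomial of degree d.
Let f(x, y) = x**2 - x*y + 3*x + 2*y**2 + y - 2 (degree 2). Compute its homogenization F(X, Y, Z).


F(X, Y, Z) = X**2 - X*Y + 3*X*Z + 2*Y**2 + Y*Z - 2*Z**2

deg(f) = 2.
Substitute x = X/Z, y = Y/Z into f, then multiply by Z^2.
  monomial 1·x^2·y^0 ↦ 1·X^2·Y^0·Z^0.
  monomial -1·x^1·y^1 ↦ -1·X^1·Y^1·Z^0.
  monomial 3·x^1·y^0 ↦ 3·X^1·Y^0·Z^1.
  monomial 2·x^0·y^2 ↦ 2·X^0·Y^2·Z^0.
  monomial 1·x^0·y^1 ↦ 1·X^0·Y^1·Z^1.
  monomial -2·x^0·y^0 ↦ -2·X^0·Y^0·Z^2.
Collecting: F(X, Y, Z) = X**2 - X*Y + 3*X*Z + 2*Y**2 + Y*Z - 2*Z**2.


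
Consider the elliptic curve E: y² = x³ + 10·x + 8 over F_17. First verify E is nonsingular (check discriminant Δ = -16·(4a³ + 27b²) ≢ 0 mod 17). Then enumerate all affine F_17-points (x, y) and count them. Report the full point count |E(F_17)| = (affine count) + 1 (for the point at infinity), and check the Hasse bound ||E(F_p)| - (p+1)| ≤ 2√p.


Affine points = {(0, 5), (0, 12), (1, 6), (1, 11), (2, 6), (2, 11), (5, 8), (5, 9), (7, 8), (7, 9), (11, 2), (11, 15), (14, 6), (14, 11)}; affine count = 14; |E(F_17)| = 15.

Discriminant check: Δ ∝ 4a³ + 27b² = 4·10³ + 27·8² = 4·1000 + 27·64 ≡ 16 (mod 17). Nonzero ⇒ E is nonsingular.
For each x ∈ F_17, compute rhs = x³ + 10·x + 8 mod 17, then count y ∈ F_17 with y² ≡ rhs.
  x = 0: rhs = 8, matching y values: 5, 12 (2 points).
  x = 1: rhs = 2, matching y values: 6, 11 (2 points).
  x = 2: rhs = 2, matching y values: 6, 11 (2 points).
  x = 3: rhs = 14, matching y values: none (0 points).
  x = 4: rhs = 10, matching y values: none (0 points).
  x = 5: rhs = 13, matching y values: 8, 9 (2 points).
  x = 6: rhs = 12, matching y values: none (0 points).
  x = 7: rhs = 13, matching y values: 8, 9 (2 points).
  x = 8: rhs = 5, matching y values: none (0 points).
  x = 9: rhs = 11, matching y values: none (0 points).
  x = 10: rhs = 3, matching y values: none (0 points).
  x = 11: rhs = 4, matching y values: 2, 15 (2 points).
  x = 12: rhs = 3, matching y values: none (0 points).
  x = 13: rhs = 6, matching y values: none (0 points).
  x = 14: rhs = 2, matching y values: 6, 11 (2 points).
  x = 15: rhs = 14, matching y values: none (0 points).
  x = 16: rhs = 14, matching y values: none (0 points).
Total affine count: 14.
Full point count |E(F_17)| = 14 + 1 = 15.
Hasse bound: |15 − (17+1)| = |-3| = 3 ≤ 2√17 ≈ 8.2462 ✓.
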